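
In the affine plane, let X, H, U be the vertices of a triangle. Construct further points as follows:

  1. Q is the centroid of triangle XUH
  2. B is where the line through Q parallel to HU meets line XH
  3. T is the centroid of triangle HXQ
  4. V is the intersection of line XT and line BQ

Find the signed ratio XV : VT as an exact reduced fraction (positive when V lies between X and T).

XV:VT = -6

Assign X = (0, 0), H = (1, 0), U = (0, 1) — the answer is frame-independent, so this choice is without loss of generality.
1. Q is the centroid of triangle XUH ⇒ Q = (1/3, 1/3)
2. B is where the line through Q parallel to HU meets line XH ⇒ B = (2/3, 0)
3. T is the centroid of triangle HXQ ⇒ T = (4/9, 1/9)
4. V is the intersection of line XT and line BQ ⇒ V = (8/15, 2/15)
V = X + t·(T−X) with t = 6/5, so XV:VT = t:(1−t) = 6/5:-1/5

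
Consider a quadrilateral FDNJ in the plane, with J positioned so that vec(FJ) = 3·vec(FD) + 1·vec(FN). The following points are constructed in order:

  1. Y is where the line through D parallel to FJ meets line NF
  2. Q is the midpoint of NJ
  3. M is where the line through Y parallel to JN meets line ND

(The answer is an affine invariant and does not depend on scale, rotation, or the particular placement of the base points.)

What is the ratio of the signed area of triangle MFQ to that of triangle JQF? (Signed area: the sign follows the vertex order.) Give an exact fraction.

Set F = (0, 0), D = (1, 0), N = (0, 1), J = (3, 1); any affine frame gives the same invariant.
1. Y is where the line through D parallel to FJ meets line NF ⇒ Y = (0, -1/3)
2. Q is the midpoint of NJ ⇒ Q = (3/2, 1)
3. M is where the line through Y parallel to JN meets line ND ⇒ M = (4/3, -1/3)
2·[MFQ] = -11/6, 2·[JQF] = 3/2
[MFQ]:[JQF] = -11/6:3/2 = -11/9

[MFQ]:[JQF] = -11/9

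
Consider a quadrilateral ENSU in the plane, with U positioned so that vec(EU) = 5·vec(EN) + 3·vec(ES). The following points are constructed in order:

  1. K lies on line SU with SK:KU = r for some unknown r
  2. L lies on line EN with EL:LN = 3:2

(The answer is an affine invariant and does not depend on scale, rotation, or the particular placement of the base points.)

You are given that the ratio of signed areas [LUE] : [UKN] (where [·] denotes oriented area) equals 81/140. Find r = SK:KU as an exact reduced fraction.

Assign E = (0, 0), N = (1, 0), S = (0, 1), U = (5, 3) — the answer is frame-independent, so this choice is without loss of generality.
1. With SK:KU = r, write λ = r/(r+1) so K = S + λ·(U−S); K is affine-linear in λ
2. L lies on line EN with EL:LN = 3:2 ⇒ L = (3/5, 0)
Every point depending on K is an affine combination of K and λ-independent points, so each such coordinate is linear in λ; the λ² term in each signed area is a multiple of (U−S)×(U−S) = 0, so 2·[LUE] and 2·[UKN] are each linear in λ. Evaluating at λ=0 and λ=1:
  2·[LUE] = 9/5,   2·[UKN] = -7·λ + 7
So [LUE]:[UKN] = (9/5) / (-7·λ + 7). Setting this equal to 81/140:
  9/5 = 81/140·(-7·λ + 7)  ⇒  λ = 5/9
Then r = λ/(1−λ) = (5/9)/(4/9) = 5/4. Check: with r = 5/4, K = (25/9, 19/9) and [LUE]:[UKN] = 81/140 as required.

r = 5/4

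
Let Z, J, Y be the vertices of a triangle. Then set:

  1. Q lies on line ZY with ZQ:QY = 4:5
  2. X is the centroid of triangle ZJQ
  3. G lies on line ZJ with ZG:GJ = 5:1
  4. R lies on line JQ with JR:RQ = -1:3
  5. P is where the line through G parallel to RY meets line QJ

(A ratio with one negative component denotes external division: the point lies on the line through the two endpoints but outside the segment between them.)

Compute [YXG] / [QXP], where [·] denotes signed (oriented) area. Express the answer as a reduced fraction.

Work in coordinates with Z = (0, 0), J = (1, 0), Y = (0, 1).
1. Q lies on line ZY with ZQ:QY = 4:5 ⇒ Q = (0, 4/9)
2. X is the centroid of triangle ZJQ ⇒ X = (1/3, 4/27)
3. G lies on line ZJ with ZG:GJ = 5:1 ⇒ G = (5/6, 0)
4. R lies on line JQ with JR:RQ = -1:3 ⇒ R = (3/2, -2/9)
5. P is where the line through G parallel to RY meets line QJ ⇒ P = (19/30, 22/135)
2·[YXG] = 61/162, 2·[QXP] = 38/405
[YXG]:[QXP] = 61/162:38/405 = 305/76

[YXG]:[QXP] = 305/76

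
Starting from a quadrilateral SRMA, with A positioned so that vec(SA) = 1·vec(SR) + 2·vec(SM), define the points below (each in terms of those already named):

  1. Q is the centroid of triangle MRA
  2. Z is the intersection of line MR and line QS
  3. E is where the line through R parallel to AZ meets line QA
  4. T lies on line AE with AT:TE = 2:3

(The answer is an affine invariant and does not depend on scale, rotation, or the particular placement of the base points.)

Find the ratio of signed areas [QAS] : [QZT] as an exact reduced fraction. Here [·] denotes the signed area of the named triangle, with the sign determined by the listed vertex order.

[QAS]:[QZT] = 25/26

Choose coordinates S = (0, 0), R = (1, 0), M = (0, 1), A = (1, 2).
1. Q is the centroid of triangle MRA ⇒ Q = (2/3, 1)
2. Z is the intersection of line MR and line QS ⇒ Z = (2/5, 3/5)
3. E is where the line through R parallel to AZ meets line QA ⇒ E = (-2, -7)
4. T lies on line AE with AT:TE = 2:3 ⇒ T = (-1/5, -8/5)
2·[QAS] = 1/3, 2·[QZT] = 26/75
[QAS]:[QZT] = 1/3:26/75 = 25/26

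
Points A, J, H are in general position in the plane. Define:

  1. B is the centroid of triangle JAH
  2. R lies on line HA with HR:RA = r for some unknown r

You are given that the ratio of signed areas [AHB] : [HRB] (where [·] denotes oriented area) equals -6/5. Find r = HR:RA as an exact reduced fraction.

r = 5

Work in coordinates with A = (0, 0), J = (1, 0), H = (0, 1).
1. B is the centroid of triangle JAH ⇒ B = (1/3, 1/3)
2. With HR:RA = r, write λ = r/(r+1) so R = H + λ·(A−H); R is affine-linear in λ
Every point depending on R is an affine combination of R and λ-independent points, so each such coordinate is linear in λ; the λ² term in each signed area is a multiple of (A−H)×(A−H) = 0, so 2·[AHB] and 2·[HRB] are each linear in λ. Evaluating at λ=0 and λ=1:
  2·[AHB] = -1/3,   2·[HRB] = 1/3·λ
So [AHB]:[HRB] = (-1/3) / (1/3·λ). Setting this equal to -6/5:
  -1/3 = -6/5·(1/3·λ)  ⇒  λ = 5/6
Then r = λ/(1−λ) = (5/6)/(1/6) = 5. Check: with r = 5, R = (0, 1/6) and [AHB]:[HRB] = -6/5 as required.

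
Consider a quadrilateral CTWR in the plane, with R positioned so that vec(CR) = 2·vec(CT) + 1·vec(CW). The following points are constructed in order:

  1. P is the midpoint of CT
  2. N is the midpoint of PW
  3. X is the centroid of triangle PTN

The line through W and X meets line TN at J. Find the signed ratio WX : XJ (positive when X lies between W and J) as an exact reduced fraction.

Choose coordinates C = (0, 0), T = (1, 0), W = (0, 1), R = (2, 1).
1. P is the midpoint of CT ⇒ P = (1/2, 0)
2. N is the midpoint of PW ⇒ N = (1/4, 1/2)
3. X is the centroid of triangle PTN ⇒ X = (7/12, 1/6)
line WX meets TN at J = (7/16, 3/8)
X = W + t·(J−W) with t = 4/3, so WX:XJ = 4/3:-1/3

WX:XJ = -4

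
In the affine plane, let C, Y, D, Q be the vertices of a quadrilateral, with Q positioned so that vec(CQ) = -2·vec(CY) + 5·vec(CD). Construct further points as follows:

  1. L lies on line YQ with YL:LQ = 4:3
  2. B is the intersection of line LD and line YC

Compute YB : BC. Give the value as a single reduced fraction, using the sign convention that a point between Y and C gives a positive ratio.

Assign C = (0, 0), Y = (1, 0), D = (0, 1), Q = (-2, 5) — the answer is frame-independent, so this choice is without loss of generality.
1. L lies on line YQ with YL:LQ = 4:3 ⇒ L = (-5/7, 20/7)
2. B is the intersection of line LD and line YC ⇒ B = (5/13, 0)
B = Y + t·(C−Y) with t = 8/13, so YB:BC = t:(1−t) = 8/13:5/13

YB:BC = 8/5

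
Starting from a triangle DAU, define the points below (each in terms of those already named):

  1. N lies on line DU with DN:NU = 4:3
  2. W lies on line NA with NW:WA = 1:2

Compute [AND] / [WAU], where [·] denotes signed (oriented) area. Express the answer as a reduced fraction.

[AND]:[WAU] = 2

Set D = (0, 0), A = (1, 0), U = (0, 1); any affine frame gives the same invariant.
1. N lies on line DU with DN:NU = 4:3 ⇒ N = (0, 4/7)
2. W lies on line NA with NW:WA = 1:2 ⇒ W = (1/3, 8/21)
2·[AND] = 4/7, 2·[WAU] = 2/7
[AND]:[WAU] = 4/7:2/7 = 2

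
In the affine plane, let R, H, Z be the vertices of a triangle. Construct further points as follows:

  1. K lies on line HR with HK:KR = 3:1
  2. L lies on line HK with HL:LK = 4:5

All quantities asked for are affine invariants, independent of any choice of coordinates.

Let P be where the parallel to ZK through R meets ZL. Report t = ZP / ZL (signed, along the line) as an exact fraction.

t = -3/5

Set R = (0, 0), H = (1, 0), Z = (0, 1); any affine frame gives the same invariant.
1. K lies on line HR with HK:KR = 3:1 ⇒ K = (1/4, 0)
2. L lies on line HK with HL:LK = 4:5 ⇒ L = (2/3, 0)
through R parallel to ZK: direction (1/4, -1); meets ZL at P = (-2/5, 8/5)
P = Z + t·(L−Z) with t = -3/5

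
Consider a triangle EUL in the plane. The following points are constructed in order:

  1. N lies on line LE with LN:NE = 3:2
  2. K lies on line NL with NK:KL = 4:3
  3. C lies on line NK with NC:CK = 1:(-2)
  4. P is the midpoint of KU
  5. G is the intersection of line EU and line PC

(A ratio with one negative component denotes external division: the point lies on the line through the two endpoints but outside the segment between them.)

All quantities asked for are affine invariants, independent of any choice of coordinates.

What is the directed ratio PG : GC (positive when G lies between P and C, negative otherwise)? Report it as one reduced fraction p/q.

Set E = (0, 0), U = (1, 0), L = (0, 1); any affine frame gives the same invariant.
1. N lies on line LE with LN:NE = 3:2 ⇒ N = (0, 2/5)
2. K lies on line NL with NK:KL = 4:3 ⇒ K = (0, 26/35)
3. C lies on line NK with NC:CK = 1:(-2) ⇒ C = (0, 2/35)
4. P is the midpoint of KU ⇒ P = (1/2, 13/35)
5. G is the intersection of line EU and line PC ⇒ G = (-1/11, 0)
G = P + t·(C−P) with t = 13/11, so PG:GC = t:(1−t) = 13/11:-2/11

PG:GC = -13/2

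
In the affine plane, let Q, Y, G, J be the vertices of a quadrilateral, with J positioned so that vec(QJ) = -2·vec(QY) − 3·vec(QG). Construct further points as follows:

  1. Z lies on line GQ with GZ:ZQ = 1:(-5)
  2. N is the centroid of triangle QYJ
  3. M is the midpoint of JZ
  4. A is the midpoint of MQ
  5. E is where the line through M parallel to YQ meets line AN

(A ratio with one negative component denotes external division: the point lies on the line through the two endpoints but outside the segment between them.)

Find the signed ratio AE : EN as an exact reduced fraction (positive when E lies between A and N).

Work in coordinates with Q = (0, 0), Y = (1, 0), G = (0, 1), J = (-2, -3).
1. Z lies on line GQ with GZ:ZQ = 1:(-5) ⇒ Z = (0, 5/4)
2. N is the centroid of triangle QYJ ⇒ N = (-1/3, -1)
3. M is the midpoint of JZ ⇒ M = (-1, -7/8)
4. A is the midpoint of MQ ⇒ A = (-1/2, -7/16)
5. E is where the line through M parallel to YQ meets line AN ⇒ E = (-10/27, -7/8)
E = A + t·(N−A) with t = 7/9, so AE:EN = t:(1−t) = 7/9:2/9

AE:EN = 7/2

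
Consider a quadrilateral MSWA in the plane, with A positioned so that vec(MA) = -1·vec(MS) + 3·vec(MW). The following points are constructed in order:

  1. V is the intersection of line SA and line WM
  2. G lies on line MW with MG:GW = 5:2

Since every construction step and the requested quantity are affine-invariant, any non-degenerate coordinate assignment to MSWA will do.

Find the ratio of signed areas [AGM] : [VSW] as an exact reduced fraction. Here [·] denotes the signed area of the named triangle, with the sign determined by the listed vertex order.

[AGM]:[VSW] = 10/7

Work in coordinates with M = (0, 0), S = (1, 0), W = (0, 1), A = (-1, 3).
1. V is the intersection of line SA and line WM ⇒ V = (0, 3/2)
2. G lies on line MW with MG:GW = 5:2 ⇒ G = (0, 5/7)
2·[AGM] = -5/7, 2·[VSW] = -1/2
[AGM]:[VSW] = -5/7:-1/2 = 10/7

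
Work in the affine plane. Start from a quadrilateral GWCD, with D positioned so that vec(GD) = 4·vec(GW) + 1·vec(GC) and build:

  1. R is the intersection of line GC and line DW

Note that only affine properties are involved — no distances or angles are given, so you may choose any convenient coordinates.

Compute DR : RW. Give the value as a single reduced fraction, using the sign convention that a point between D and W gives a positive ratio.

Assign G = (0, 0), W = (1, 0), C = (0, 1), D = (4, 1) — the answer is frame-independent, so this choice is without loss of generality.
1. R is the intersection of line GC and line DW ⇒ R = (0, -1/3)
R = D + t·(W−D) with t = 4/3, so DR:RW = t:(1−t) = 4/3:-1/3

DR:RW = -4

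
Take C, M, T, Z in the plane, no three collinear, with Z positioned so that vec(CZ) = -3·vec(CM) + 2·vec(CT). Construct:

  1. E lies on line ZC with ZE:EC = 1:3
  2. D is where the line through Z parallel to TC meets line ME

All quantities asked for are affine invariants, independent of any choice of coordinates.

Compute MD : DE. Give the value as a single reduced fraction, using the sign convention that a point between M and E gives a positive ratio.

MD:DE = -16/3

Work in coordinates with C = (0, 0), M = (1, 0), T = (0, 1), Z = (-3, 2).
1. E lies on line ZC with ZE:EC = 1:3 ⇒ E = (-9/4, 3/2)
2. D is where the line through Z parallel to TC meets line ME ⇒ D = (-3, 24/13)
D = M + t·(E−M) with t = 16/13, so MD:DE = t:(1−t) = 16/13:-3/13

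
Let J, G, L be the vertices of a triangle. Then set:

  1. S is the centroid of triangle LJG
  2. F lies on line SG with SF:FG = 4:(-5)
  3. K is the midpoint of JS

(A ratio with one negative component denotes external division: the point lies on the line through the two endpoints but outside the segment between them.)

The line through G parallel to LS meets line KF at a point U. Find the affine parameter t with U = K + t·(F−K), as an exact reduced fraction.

Assign J = (0, 0), G = (1, 0), L = (0, 1) — the answer is frame-independent, so this choice is without loss of generality.
1. S is the centroid of triangle LJG ⇒ S = (1/3, 1/3)
2. F lies on line SG with SF:FG = 4:(-5) ⇒ F = (-7/3, 5/3)
3. K is the midpoint of JS ⇒ K = (1/6, 1/6)
through G parallel to LS: direction (1/3, -2/3); meets KF at U = (26/21, -10/21)
U = K + t·(F−K) with t = -3/7

t = -3/7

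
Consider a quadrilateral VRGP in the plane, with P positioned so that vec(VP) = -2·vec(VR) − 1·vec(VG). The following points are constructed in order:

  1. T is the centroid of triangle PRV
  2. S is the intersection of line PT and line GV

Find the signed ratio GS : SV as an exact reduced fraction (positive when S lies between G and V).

Work in coordinates with V = (0, 0), R = (1, 0), G = (0, 1), P = (-2, -1).
1. T is the centroid of triangle PRV ⇒ T = (-1/3, -1/3)
2. S is the intersection of line PT and line GV ⇒ S = (0, -1/5)
S = G + t·(V−G) with t = 6/5, so GS:SV = t:(1−t) = 6/5:-1/5

GS:SV = -6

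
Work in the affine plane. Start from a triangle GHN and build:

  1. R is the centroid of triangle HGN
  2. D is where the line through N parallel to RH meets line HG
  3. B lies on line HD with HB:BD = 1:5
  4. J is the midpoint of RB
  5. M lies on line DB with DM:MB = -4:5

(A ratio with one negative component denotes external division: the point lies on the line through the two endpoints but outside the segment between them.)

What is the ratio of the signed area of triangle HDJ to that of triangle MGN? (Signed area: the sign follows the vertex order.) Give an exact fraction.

[HDJ]:[MGN] = -1/32

Work in coordinates with G = (0, 0), H = (1, 0), N = (0, 1).
1. R is the centroid of triangle HGN ⇒ R = (1/3, 1/3)
2. D is where the line through N parallel to RH meets line HG ⇒ D = (2, 0)
3. B lies on line HD with HB:BD = 1:5 ⇒ B = (7/6, 0)
4. J is the midpoint of RB ⇒ J = (3/4, 1/6)
5. M lies on line DB with DM:MB = -4:5 ⇒ M = (16/3, 0)
2·[HDJ] = 1/6, 2·[MGN] = -16/3
[HDJ]:[MGN] = 1/6:-16/3 = -1/32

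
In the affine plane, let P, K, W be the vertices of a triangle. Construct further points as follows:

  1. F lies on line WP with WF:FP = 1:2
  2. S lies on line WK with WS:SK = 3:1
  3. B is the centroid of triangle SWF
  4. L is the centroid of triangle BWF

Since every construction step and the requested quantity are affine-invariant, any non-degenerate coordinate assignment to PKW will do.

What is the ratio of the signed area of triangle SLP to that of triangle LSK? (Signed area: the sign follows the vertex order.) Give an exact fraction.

[SLP]:[LSK] = -15

Work in coordinates with P = (0, 0), K = (1, 0), W = (0, 1).
1. F lies on line WP with WF:FP = 1:2 ⇒ F = (0, 2/3)
2. S lies on line WK with WS:SK = 3:1 ⇒ S = (3/4, 1/4)
3. B is the centroid of triangle SWF ⇒ B = (1/4, 23/36)
4. L is the centroid of triangle BWF ⇒ L = (1/12, 83/108)
2·[SLP] = 5/9, 2·[LSK] = -1/27
[SLP]:[LSK] = 5/9:-1/27 = -15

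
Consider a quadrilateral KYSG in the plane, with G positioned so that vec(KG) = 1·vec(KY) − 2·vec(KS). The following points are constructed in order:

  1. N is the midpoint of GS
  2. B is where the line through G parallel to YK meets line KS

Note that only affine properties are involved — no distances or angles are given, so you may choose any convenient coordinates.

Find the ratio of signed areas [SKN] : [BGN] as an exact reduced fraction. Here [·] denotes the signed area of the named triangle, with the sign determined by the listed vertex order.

Choose coordinates K = (0, 0), Y = (1, 0), S = (0, 1), G = (1, -2).
1. N is the midpoint of GS ⇒ N = (1/2, -1/2)
2. B is where the line through G parallel to YK meets line KS ⇒ B = (0, -2)
2·[SKN] = 1/2, 2·[BGN] = 3/2
[SKN]:[BGN] = 1/2:3/2 = 1/3

[SKN]:[BGN] = 1/3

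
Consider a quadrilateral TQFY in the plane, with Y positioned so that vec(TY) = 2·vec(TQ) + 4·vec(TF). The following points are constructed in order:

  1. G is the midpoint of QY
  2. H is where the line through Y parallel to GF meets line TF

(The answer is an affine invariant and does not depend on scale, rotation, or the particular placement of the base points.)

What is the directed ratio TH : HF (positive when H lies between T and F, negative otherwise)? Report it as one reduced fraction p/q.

TH:HF = -8/5

Set T = (0, 0), Q = (1, 0), F = (0, 1), Y = (2, 4); any affine frame gives the same invariant.
1. G is the midpoint of QY ⇒ G = (3/2, 2)
2. H is where the line through Y parallel to GF meets line TF ⇒ H = (0, 8/3)
H = T + t·(F−T) with t = 8/3, so TH:HF = t:(1−t) = 8/3:-5/3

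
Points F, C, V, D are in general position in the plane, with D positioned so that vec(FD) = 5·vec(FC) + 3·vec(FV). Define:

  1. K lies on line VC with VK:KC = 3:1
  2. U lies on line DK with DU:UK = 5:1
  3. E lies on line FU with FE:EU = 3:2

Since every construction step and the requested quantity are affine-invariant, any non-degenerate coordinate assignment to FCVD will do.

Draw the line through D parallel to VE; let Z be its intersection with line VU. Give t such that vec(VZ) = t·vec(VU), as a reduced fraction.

Work in coordinates with F = (0, 0), C = (1, 0), V = (0, 1), D = (5, 3).
1. K lies on line VC with VK:KC = 3:1 ⇒ K = (3/4, 1/4)
2. U lies on line DK with DU:UK = 5:1 ⇒ U = (35/24, 17/24)
3. E lies on line FU with FE:EU = 3:2 ⇒ E = (7/8, 17/40)
through D parallel to VE: direction (7/8, -23/40); meets VU at Z = (185/16, -21/16)
Z = V + t·(U−V) with t = 111/14

t = 111/14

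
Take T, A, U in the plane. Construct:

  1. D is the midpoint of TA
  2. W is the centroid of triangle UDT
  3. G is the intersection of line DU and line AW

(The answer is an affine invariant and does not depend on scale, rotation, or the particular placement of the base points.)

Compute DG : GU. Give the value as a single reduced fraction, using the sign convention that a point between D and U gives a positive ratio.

DG:GU = 1/3

Work in coordinates with T = (0, 0), A = (1, 0), U = (0, 1).
1. D is the midpoint of TA ⇒ D = (1/2, 0)
2. W is the centroid of triangle UDT ⇒ W = (1/6, 1/3)
3. G is the intersection of line DU and line AW ⇒ G = (3/8, 1/4)
G = D + t·(U−D) with t = 1/4, so DG:GU = t:(1−t) = 1/4:3/4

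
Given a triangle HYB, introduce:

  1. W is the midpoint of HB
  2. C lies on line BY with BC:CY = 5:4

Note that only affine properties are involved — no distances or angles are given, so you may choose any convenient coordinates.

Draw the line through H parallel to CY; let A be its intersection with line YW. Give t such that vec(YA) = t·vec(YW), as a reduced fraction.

t = 2

Assign H = (0, 0), Y = (1, 0), B = (0, 1) — the answer is frame-independent, so this choice is without loss of generality.
1. W is the midpoint of HB ⇒ W = (0, 1/2)
2. C lies on line BY with BC:CY = 5:4 ⇒ C = (5/9, 4/9)
through H parallel to CY: direction (4/9, -4/9); meets YW at A = (-1, 1)
A = Y + t·(W−Y) with t = 2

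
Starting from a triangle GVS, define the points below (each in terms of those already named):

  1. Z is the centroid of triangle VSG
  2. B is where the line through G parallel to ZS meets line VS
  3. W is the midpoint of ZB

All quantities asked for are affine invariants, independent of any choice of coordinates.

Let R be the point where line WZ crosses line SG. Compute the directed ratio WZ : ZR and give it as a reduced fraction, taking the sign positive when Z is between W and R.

WZ:ZR = -2

Choose coordinates G = (0, 0), V = (1, 0), S = (0, 1).
1. Z is the centroid of triangle VSG ⇒ Z = (1/3, 1/3)
2. B is where the line through G parallel to ZS meets line VS ⇒ B = (-1, 2)
3. W is the midpoint of ZB ⇒ W = (-1/3, 7/6)
line WZ meets SG at R = (0, 3/4)
Z = W + t·(R−W) with t = 2, so WZ:ZR = 2:-1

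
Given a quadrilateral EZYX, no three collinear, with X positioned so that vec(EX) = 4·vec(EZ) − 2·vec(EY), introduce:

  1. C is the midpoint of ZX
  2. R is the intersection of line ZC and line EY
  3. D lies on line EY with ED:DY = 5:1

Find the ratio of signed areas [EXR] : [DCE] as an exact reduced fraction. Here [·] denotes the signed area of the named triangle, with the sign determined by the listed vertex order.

Work in coordinates with E = (0, 0), Z = (1, 0), Y = (0, 1), X = (4, -2).
1. C is the midpoint of ZX ⇒ C = (5/2, -1)
2. R is the intersection of line ZC and line EY ⇒ R = (0, 2/3)
3. D lies on line EY with ED:DY = 5:1 ⇒ D = (0, 5/6)
2·[EXR] = 8/3, 2·[DCE] = -25/12
[EXR]:[DCE] = 8/3:-25/12 = -32/25

[EXR]:[DCE] = -32/25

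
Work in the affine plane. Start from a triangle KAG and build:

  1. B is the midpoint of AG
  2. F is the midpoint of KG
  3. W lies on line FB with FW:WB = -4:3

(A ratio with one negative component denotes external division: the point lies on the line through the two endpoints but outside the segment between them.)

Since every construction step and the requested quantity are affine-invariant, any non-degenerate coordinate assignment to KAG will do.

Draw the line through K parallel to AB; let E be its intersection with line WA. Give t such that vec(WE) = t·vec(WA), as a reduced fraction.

Assign K = (0, 0), A = (1, 0), G = (0, 1) — the answer is frame-independent, so this choice is without loss of generality.
1. B is the midpoint of AG ⇒ B = (1/2, 1/2)
2. F is the midpoint of KG ⇒ F = (0, 1/2)
3. W lies on line FB with FW:WB = -4:3 ⇒ W = (2, 1/2)
through K parallel to AB: direction (-1/2, 1/2); meets WA at E = (1/3, -1/3)
E = W + t·(A−W) with t = 5/3

t = 5/3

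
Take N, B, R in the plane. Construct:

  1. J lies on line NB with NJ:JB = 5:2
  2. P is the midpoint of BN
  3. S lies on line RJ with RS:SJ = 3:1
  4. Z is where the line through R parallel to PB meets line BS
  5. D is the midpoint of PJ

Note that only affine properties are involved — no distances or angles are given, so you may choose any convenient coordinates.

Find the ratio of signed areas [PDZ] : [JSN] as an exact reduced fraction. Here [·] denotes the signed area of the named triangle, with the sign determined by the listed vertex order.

Work in coordinates with N = (0, 0), B = (1, 0), R = (0, 1).
1. J lies on line NB with NJ:JB = 5:2 ⇒ J = (5/7, 0)
2. P is the midpoint of BN ⇒ P = (1/2, 0)
3. S lies on line RJ with RS:SJ = 3:1 ⇒ S = (15/28, 1/4)
4. Z is where the line through R parallel to PB meets line BS ⇒ Z = (-6/7, 1)
5. D is the midpoint of PJ ⇒ D = (17/28, 0)
2·[PDZ] = 3/28, 2·[JSN] = 5/28
[PDZ]:[JSN] = 3/28:5/28 = 3/5

[PDZ]:[JSN] = 3/5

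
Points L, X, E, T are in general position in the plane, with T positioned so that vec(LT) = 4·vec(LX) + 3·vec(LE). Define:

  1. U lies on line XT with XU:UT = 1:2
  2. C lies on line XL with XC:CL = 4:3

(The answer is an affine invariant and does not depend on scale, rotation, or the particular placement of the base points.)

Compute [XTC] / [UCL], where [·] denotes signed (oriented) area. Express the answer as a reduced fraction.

[XTC]:[UCL] = -4

Work in coordinates with L = (0, 0), X = (1, 0), E = (0, 1), T = (4, 3).
1. U lies on line XT with XU:UT = 1:2 ⇒ U = (2, 1)
2. C lies on line XL with XC:CL = 4:3 ⇒ C = (3/7, 0)
2·[XTC] = 12/7, 2·[UCL] = -3/7
[XTC]:[UCL] = 12/7:-3/7 = -4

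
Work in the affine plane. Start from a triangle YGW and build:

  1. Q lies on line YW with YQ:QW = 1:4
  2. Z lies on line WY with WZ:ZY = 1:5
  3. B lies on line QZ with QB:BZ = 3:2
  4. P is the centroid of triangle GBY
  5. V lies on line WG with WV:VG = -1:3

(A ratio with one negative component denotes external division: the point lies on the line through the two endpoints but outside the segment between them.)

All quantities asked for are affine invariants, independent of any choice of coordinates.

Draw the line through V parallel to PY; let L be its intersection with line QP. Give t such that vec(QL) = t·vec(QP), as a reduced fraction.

t = -159/20

Assign Y = (0, 0), G = (1, 0), W = (0, 1) — the answer is frame-independent, so this choice is without loss of generality.
1. Q lies on line YW with YQ:QW = 1:4 ⇒ Q = (0, 1/5)
2. Z lies on line WY with WZ:ZY = 1:5 ⇒ Z = (0, 5/6)
3. B lies on line QZ with QB:BZ = 3:2 ⇒ B = (0, 29/50)
4. P is the centroid of triangle GBY ⇒ P = (1/3, 29/150)
5. V lies on line WG with WV:VG = -1:3 ⇒ V = (-1/2, 3/2)
through V parallel to PY: direction (-1/3, -29/150); meets QP at L = (-53/20, 253/1000)
L = Q + t·(P−Q) with t = -159/20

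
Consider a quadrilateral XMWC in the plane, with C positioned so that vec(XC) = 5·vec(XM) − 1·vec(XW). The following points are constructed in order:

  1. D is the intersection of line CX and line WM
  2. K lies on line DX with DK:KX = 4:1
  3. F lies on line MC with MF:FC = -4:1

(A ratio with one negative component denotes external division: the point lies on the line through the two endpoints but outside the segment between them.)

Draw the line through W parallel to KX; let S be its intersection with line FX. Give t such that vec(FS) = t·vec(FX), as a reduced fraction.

t = 16

Set X = (0, 0), M = (1, 0), W = (0, 1), C = (5, -1); any affine frame gives the same invariant.
1. D is the intersection of line CX and line WM ⇒ D = (5/4, -1/4)
2. K lies on line DX with DK:KX = 4:1 ⇒ K = (1/4, -1/20)
3. F lies on line MC with MF:FC = -4:1 ⇒ F = (19/3, -4/3)
through W parallel to KX: direction (-1/4, 1/20); meets FX at S = (-95, 20)
S = F + t·(X−F) with t = 16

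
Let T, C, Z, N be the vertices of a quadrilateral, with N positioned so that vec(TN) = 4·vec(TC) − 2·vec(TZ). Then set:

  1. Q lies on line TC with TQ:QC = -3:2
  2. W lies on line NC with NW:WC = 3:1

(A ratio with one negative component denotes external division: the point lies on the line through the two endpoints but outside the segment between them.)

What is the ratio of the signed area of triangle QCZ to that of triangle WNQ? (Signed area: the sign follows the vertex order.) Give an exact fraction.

[QCZ]:[WNQ] = -2/3

Assign T = (0, 0), C = (1, 0), Z = (0, 1), N = (4, -2) — the answer is frame-independent, so this choice is without loss of generality.
1. Q lies on line TC with TQ:QC = -3:2 ⇒ Q = (3, 0)
2. W lies on line NC with NW:WC = 3:1 ⇒ W = (7/4, -1/2)
2·[QCZ] = -2, 2·[WNQ] = 3
[QCZ]:[WNQ] = -2:3 = -2/3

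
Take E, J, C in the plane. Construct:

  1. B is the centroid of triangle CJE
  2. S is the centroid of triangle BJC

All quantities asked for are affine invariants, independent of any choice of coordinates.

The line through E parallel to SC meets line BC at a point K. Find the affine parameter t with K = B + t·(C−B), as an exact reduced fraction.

Choose coordinates E = (0, 0), J = (1, 0), C = (0, 1).
1. B is the centroid of triangle CJE ⇒ B = (1/3, 1/3)
2. S is the centroid of triangle BJC ⇒ S = (4/9, 4/9)
through E parallel to SC: direction (-4/9, 5/9); meets BC at K = (4/3, -5/3)
K = B + t·(C−B) with t = -3

t = -3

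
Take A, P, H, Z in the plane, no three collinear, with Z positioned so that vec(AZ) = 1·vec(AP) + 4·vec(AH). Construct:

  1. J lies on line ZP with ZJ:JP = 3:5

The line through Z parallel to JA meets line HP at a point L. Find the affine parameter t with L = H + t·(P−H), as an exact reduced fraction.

Work in coordinates with A = (0, 0), P = (1, 0), H = (0, 1), Z = (1, 4).
1. J lies on line ZP with ZJ:JP = 3:5 ⇒ J = (1, 5/2)
through Z parallel to JA: direction (-1, -5/2); meets HP at L = (-1/7, 8/7)
L = H + t·(P−H) with t = -1/7

t = -1/7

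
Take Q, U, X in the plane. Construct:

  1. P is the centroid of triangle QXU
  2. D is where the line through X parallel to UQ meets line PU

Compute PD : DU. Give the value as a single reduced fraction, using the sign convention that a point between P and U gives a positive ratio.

PD:DU = -2/3

Set Q = (0, 0), U = (1, 0), X = (0, 1); any affine frame gives the same invariant.
1. P is the centroid of triangle QXU ⇒ P = (1/3, 1/3)
2. D is where the line through X parallel to UQ meets line PU ⇒ D = (-1, 1)
D = P + t·(U−P) with t = -2, so PD:DU = t:(1−t) = -2:3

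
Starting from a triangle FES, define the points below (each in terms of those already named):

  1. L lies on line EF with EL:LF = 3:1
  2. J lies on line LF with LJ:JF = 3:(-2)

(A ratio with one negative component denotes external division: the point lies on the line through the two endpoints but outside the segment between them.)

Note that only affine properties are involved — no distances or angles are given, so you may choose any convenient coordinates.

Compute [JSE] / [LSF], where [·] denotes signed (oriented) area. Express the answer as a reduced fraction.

[JSE]:[LSF] = -6

Work in coordinates with F = (0, 0), E = (1, 0), S = (0, 1).
1. L lies on line EF with EL:LF = 3:1 ⇒ L = (1/4, 0)
2. J lies on line LF with LJ:JF = 3:(-2) ⇒ J = (-1/2, 0)
2·[JSE] = -3/2, 2·[LSF] = 1/4
[JSE]:[LSF] = -3/2:1/4 = -6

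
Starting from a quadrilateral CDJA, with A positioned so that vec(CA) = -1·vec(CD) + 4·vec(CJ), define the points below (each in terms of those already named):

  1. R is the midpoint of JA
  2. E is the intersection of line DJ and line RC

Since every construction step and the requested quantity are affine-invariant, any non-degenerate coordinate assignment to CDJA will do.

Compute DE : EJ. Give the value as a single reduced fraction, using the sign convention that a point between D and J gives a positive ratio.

DE:EJ = -5

Assign C = (0, 0), D = (1, 0), J = (0, 1), A = (-1, 4) — the answer is frame-independent, so this choice is without loss of generality.
1. R is the midpoint of JA ⇒ R = (-1/2, 5/2)
2. E is the intersection of line DJ and line RC ⇒ E = (-1/4, 5/4)
E = D + t·(J−D) with t = 5/4, so DE:EJ = t:(1−t) = 5/4:-1/4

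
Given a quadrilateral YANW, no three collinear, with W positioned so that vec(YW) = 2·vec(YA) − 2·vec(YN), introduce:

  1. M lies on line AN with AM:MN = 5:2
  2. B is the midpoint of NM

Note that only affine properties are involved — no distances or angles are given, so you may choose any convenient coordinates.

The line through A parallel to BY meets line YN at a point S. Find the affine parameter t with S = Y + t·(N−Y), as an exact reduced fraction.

t = -6

Set Y = (0, 0), A = (1, 0), N = (0, 1), W = (2, -2); any affine frame gives the same invariant.
1. M lies on line AN with AM:MN = 5:2 ⇒ M = (2/7, 5/7)
2. B is the midpoint of NM ⇒ B = (1/7, 6/7)
through A parallel to BY: direction (-1/7, -6/7); meets YN at S = (0, -6)
S = Y + t·(N−Y) with t = -6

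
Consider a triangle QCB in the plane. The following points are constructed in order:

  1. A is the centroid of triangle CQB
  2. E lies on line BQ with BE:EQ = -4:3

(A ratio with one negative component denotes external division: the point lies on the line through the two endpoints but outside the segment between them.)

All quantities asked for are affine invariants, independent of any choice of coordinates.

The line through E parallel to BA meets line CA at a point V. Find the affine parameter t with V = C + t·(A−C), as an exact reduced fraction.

t = 5

Assign Q = (0, 0), C = (1, 0), B = (0, 1) — the answer is frame-independent, so this choice is without loss of generality.
1. A is the centroid of triangle CQB ⇒ A = (1/3, 1/3)
2. E lies on line BQ with BE:EQ = -4:3 ⇒ E = (0, -3)
through E parallel to BA: direction (1/3, -2/3); meets CA at V = (-7/3, 5/3)
V = C + t·(A−C) with t = 5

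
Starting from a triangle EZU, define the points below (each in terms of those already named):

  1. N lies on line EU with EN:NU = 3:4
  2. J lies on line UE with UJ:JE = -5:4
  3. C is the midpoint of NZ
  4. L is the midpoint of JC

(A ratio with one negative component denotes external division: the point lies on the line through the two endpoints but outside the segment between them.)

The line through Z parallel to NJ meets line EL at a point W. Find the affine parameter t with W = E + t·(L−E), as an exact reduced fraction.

t = 4

Set E = (0, 0), Z = (1, 0), U = (0, 1); any affine frame gives the same invariant.
1. N lies on line EU with EN:NU = 3:4 ⇒ N = (0, 3/7)
2. J lies on line UE with UJ:JE = -5:4 ⇒ J = (0, -4)
3. C is the midpoint of NZ ⇒ C = (1/2, 3/14)
4. L is the midpoint of JC ⇒ L = (1/4, -53/28)
through Z parallel to NJ: direction (0, -31/7); meets EL at W = (1, -53/7)
W = E + t·(L−E) with t = 4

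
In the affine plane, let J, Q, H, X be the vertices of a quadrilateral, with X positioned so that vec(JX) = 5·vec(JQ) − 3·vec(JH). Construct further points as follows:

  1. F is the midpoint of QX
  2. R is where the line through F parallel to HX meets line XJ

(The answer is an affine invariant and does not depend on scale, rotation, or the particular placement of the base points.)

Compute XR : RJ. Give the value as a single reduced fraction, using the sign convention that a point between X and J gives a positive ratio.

Assign J = (0, 0), Q = (1, 0), H = (0, 1), X = (5, -3) — the answer is frame-independent, so this choice is without loss of generality.
1. F is the midpoint of QX ⇒ F = (3, -3/2)
2. R is where the line through F parallel to HX meets line XJ ⇒ R = (9/2, -27/10)
R = X + t·(J−X) with t = 1/10, so XR:RJ = t:(1−t) = 1/10:9/10

XR:RJ = 1/9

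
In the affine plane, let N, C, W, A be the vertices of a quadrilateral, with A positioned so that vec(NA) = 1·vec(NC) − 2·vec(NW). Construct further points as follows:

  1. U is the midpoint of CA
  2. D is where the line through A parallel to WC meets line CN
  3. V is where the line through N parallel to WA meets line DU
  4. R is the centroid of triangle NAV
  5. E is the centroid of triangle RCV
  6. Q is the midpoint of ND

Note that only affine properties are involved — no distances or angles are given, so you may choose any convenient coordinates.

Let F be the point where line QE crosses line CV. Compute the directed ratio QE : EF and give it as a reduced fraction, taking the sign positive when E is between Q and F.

QE:EF = -91/10

Assign N = (0, 0), C = (1, 0), W = (0, 1), A = (1, -2) — the answer is frame-independent, so this choice is without loss of generality.
1. U is the midpoint of CA ⇒ U = (1, -1)
2. D is where the line through A parallel to WC meets line CN ⇒ D = (-1, 0)
3. V is where the line through N parallel to WA meets line DU ⇒ V = (1/5, -3/5)
4. R is the centroid of triangle NAV ⇒ R = (2/5, -13/15)
5. E is the centroid of triangle RCV ⇒ E = (8/15, -22/45)
6. Q is the midpoint of ND ⇒ Q = (-1/2, 0)
line QE meets CV at F = (191/455, -198/455)
E = Q + t·(F−Q) with t = 91/81, so QE:EF = 91/81:-10/81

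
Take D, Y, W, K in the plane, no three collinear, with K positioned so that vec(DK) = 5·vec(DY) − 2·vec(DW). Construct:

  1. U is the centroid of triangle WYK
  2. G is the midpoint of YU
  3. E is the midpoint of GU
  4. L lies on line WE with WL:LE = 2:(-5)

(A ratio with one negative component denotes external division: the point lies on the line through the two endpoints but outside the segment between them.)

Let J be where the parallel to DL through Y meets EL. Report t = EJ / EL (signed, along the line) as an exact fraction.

Choose coordinates D = (0, 0), Y = (1, 0), W = (0, 1), K = (5, -2).
1. U is the centroid of triangle WYK ⇒ U = (2, -1/3)
2. G is the midpoint of YU ⇒ G = (3/2, -1/6)
3. E is the midpoint of GU ⇒ E = (7/4, -1/4)
4. L lies on line WE with WL:LE = 2:(-5) ⇒ L = (-7/6, 11/6)
through Y parallel to DL: direction (-7/6, 11/6); meets EL at J = (2/3, 11/21)
J = E + t·(L−E) with t = 13/35

t = 13/35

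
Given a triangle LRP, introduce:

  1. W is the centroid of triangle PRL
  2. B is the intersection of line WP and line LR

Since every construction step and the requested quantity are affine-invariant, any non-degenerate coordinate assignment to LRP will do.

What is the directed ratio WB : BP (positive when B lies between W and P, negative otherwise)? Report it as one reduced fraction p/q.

Assign L = (0, 0), R = (1, 0), P = (0, 1) — the answer is frame-independent, so this choice is without loss of generality.
1. W is the centroid of triangle PRL ⇒ W = (1/3, 1/3)
2. B is the intersection of line WP and line LR ⇒ B = (1/2, 0)
B = W + t·(P−W) with t = -1/2, so WB:BP = t:(1−t) = -1/2:3/2

WB:BP = -1/3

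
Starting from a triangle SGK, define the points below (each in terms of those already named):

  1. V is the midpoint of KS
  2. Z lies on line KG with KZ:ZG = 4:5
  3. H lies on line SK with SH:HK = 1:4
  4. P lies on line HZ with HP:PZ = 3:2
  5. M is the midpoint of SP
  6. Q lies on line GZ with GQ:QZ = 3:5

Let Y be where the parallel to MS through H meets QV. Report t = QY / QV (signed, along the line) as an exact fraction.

t = 65/81

Set S = (0, 0), G = (1, 0), K = (0, 1); any affine frame gives the same invariant.
1. V is the midpoint of KS ⇒ V = (0, 1/2)
2. Z lies on line KG with KZ:ZG = 4:5 ⇒ Z = (4/9, 5/9)
3. H lies on line SK with SH:HK = 1:4 ⇒ H = (0, 1/5)
4. P lies on line HZ with HP:PZ = 3:2 ⇒ P = (4/15, 31/75)
5. M is the midpoint of SP ⇒ M = (2/15, 31/150)
6. Q lies on line GZ with GQ:QZ = 3:5 ⇒ Q = (19/24, 5/24)
through H parallel to MS: direction (-2/15, -31/150); meets QV at Y = (38/243, 215/486)
Y = Q + t·(V−Q) with t = 65/81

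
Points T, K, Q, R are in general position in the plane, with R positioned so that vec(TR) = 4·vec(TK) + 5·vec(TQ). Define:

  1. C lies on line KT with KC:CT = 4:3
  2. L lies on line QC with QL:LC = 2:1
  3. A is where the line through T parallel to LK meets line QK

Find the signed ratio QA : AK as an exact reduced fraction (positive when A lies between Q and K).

QA:AK = -15/7

Work in coordinates with T = (0, 0), K = (1, 0), Q = (0, 1), R = (4, 5).
1. C lies on line KT with KC:CT = 4:3 ⇒ C = (3/7, 0)
2. L lies on line QC with QL:LC = 2:1 ⇒ L = (2/7, 1/3)
3. A is where the line through T parallel to LK meets line QK ⇒ A = (15/8, -7/8)
A = Q + t·(K−Q) with t = 15/8, so QA:AK = t:(1−t) = 15/8:-7/8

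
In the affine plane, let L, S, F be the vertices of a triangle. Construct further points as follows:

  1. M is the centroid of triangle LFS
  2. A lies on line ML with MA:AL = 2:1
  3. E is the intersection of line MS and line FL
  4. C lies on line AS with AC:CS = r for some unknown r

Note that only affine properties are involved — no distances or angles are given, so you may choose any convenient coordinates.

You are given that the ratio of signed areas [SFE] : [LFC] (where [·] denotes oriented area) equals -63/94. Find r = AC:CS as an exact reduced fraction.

r = 5/2

Work in coordinates with L = (0, 0), S = (1, 0), F = (0, 1).
1. M is the centroid of triangle LFS ⇒ M = (1/3, 1/3)
2. A lies on line ML with MA:AL = 2:1 ⇒ A = (1/9, 1/9)
3. E is the intersection of line MS and line FL ⇒ E = (0, 1/2)
4. With AC:CS = r, write λ = r/(r+1) so C = A + λ·(S−A); C is affine-linear in λ
Every point depending on C is an affine combination of C and λ-independent points, so each such coordinate is linear in λ; the λ² term in each signed area is a multiple of (S−A)×(S−A) = 0, so 2·[SFE] and 2·[LFC] are each linear in λ. Evaluating at λ=0 and λ=1:
  2·[SFE] = 1/2,   2·[LFC] = -8/9·λ − 1/9
So [SFE]:[LFC] = (1/2) / (-8/9·λ − 1/9). Setting this equal to -63/94:
  1/2 = -63/94·(-8/9·λ − 1/9)  ⇒  λ = 5/7
Then r = λ/(1−λ) = (5/7)/(2/7) = 5/2. Check: with r = 5/2, C = (47/63, 2/63) and [SFE]:[LFC] = -63/94 as required.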